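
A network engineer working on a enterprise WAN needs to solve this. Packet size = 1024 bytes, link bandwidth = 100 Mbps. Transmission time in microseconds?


Given: packet = 1024 bytes, bandwidth = 100 Mbps
Packet in bits = 1024 * 8 = 8192 bits
Bandwidth = 100 * 10^6 = 100000000 bps
Time = 8192 / 100000000 seconds
Time in us = 8192 * 10^6 / 100000000 = 81.92

81.92


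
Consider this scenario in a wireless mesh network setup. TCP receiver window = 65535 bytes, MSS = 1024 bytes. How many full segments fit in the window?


Given: RWND = 65535 bytes, MSS = 1024 bytes
Full segments = floor(RWND / MSS)
Full segments = floor(65535 / 1024)
Full segments = floor(63.999) = 63

63


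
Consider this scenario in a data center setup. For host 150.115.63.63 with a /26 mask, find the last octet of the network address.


Given: IP = 150.115.63.63, prefix = /26
Subnet mask = 255.255.255.192
Last octet of IP: 63
Last octet of mask: 192
Network last octet = 63 AND 192 = 0

0


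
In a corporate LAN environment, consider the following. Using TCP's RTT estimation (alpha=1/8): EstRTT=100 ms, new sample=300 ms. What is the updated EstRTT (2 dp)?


Given: EstRTT = 100 ms, SampleRTT = 300 ms, alpha = 1/8
New EstRTT = (1 - alpha) * EstRTT + alpha * SampleRTT
(7/8) * 100 = 87.5
(1/8) * 300 = 37.5
New EstRTT = 87.5 + 37.5 = 125 ms -> 125.00 ms (2 dp)

125.00


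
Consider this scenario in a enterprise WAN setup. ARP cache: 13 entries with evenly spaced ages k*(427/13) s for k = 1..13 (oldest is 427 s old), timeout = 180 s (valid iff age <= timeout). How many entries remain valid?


Ages are k * 427/13 s for k = 1..13 (spacing = 32.8462 s).
Entry k is valid iff k * 427/13 <= 180 iff k <= 13 * 180 / 427 = 5.4801
n_valid = floor(5.4801) = 5
(n_stale = 13 - 5 = 8)

5


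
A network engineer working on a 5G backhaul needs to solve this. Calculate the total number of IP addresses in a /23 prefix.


Given: CIDR prefix /23
Host bits = 32 - 23 = 9
Total addresses = 2^9 = 512

512


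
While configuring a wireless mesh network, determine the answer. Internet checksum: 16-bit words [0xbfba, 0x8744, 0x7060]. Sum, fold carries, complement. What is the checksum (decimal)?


Given words: [0xbfba, 0x8744, 0x7060]
Step 1: Sum all words
Raw sum = 49082 + 34628 + 28768 = 112478
Step 2: Fold carry: (46942 + 1) = 46943
One's complement = ~46943 & 0xFFFF = 18592

18592


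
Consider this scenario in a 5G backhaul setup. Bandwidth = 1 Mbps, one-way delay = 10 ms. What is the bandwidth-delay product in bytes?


Given: bandwidth = 1 Mbps, delay = 10 ms
BDP in bits = 1 * 10^6 * 10 / 1000
BDP in bits = 10000
BDP in bytes = 10000 / 8 = 1250

1250


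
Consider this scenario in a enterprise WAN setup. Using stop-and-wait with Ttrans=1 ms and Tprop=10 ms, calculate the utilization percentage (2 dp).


Given: Ttrans = 1 ms, Tprop = 10 ms
RTT = 2 * Tprop = 2 * 10 = 20 ms
U = Ttrans / (Ttrans + RTT)
U = 1 / (1 + 20)
U = 1 / 21 = 0.047619
U% = 4.76%

4.76


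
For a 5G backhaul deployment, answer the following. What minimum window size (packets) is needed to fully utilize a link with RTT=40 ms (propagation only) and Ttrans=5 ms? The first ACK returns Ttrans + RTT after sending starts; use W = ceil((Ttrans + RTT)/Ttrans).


Given: Ttrans = 5 ms, RTT = 40 ms (= 2 * Tprop, Tprop = 20 ms)
Time until first ACK returns = Ttrans + RTT = 5 + 40 = 45 ms
Need W * Ttrans >= Ttrans + RTT  ->  W >= (Ttrans + RTT) / Ttrans
(Ttrans + RTT) / Ttrans = 45 / 5 = 9
W_min = ceil(9) = 9

9


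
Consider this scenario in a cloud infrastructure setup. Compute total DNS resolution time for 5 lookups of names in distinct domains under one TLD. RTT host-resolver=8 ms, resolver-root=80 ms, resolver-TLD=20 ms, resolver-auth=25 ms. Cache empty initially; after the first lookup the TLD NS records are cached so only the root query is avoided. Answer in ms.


Lookup 1 (cold cache): local + root + TLD + auth = 8 + 80 + 20 + 25 = 133 ms
Lookups 2..5 (TLD NS cached -> skip root; new domain -> still ask TLD and auth): local + TLD + auth = 8 + 20 + 25 = 53 ms each
Remaining 4 lookups: 4 * 53 = 212 ms
Total = 133 + 212 = 345 ms

345


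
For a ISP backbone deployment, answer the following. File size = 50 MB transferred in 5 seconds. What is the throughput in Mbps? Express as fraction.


Given: file = 50 MB, time = 5 s
File in Mb = 50 * 8 = 400 Mb
Throughput = 400 / 5 Mbps
Throughput = 80 Mbps

80


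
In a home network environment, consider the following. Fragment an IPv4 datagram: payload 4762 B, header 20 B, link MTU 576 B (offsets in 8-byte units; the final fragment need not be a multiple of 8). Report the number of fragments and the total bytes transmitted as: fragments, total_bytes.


Max data per non-final fragment = floor((MTU - header)/8)*8 = floor((576 - 20)/8)*8 = floor(556/8)*8 = 552 B
Final fragment needs no 8-byte alignment: it can carry up to MTU - header = 556 B
Non-final fragments needed = ceil((payload - 556) / 552) = ceil(4206/552) = ceil(7.6196) = 8
Number of fragments = 8 + 1 = 9
Fragment sizes (data): 8 * 552 B + 346 B (last, 346 <= 556 OK)
Total bytes sent = payload + n_frags * header = 4762 + 9*20 = 4762 + 180 = 4942 B

9, 4942


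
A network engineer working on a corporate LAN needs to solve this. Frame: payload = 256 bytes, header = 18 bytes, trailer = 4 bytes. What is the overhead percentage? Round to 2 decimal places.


Given: payload = 256 B, header = 18 B, trailer = 4 B
Overhead bytes = header + trailer = 18 + 4 = 22
Total frame = payload + overhead = 256 + 22 = 278
Overhead % = 22 / 278 * 100 = 7.9137% -> 7.91% (2 dp)

7.91


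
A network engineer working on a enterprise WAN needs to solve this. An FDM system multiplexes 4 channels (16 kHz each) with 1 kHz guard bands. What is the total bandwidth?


Given: 4 channels, 16 kHz each, guard = 1 kHz
Channel bandwidth = 4 * 16 = 64 kHz
Guard bands = 3 gaps * 1 kHz = 3 kHz
Total = 64 + 3 = 67 kHz

67


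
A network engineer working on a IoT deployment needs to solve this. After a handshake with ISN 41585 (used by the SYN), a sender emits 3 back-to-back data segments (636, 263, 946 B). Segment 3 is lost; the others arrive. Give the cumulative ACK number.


SYN uses sequence number 41585; first data byte = ISN + 1 = 41586.
Segment 1: SEQ = 41586, len = 636 B, covers [41586, 42221]
Segment 2: SEQ = 42222, len = 263 B, covers [42222, 42484]
Segment 3: SEQ = 42485, len = 946 B, covers [42485, 43430] [LOST]
In-order data received: bytes [41586, 42484] (segments 1..2).
Segment 3 missing -> gap begins at byte 42485.
Cumulative ACK = next expected in-order byte = 41586 + 636 + 263 = 42485

42485


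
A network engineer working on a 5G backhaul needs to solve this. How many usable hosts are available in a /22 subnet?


Given: subnet mask /22
Host bits = 32 - 22 = 10
Total addresses = 2^10 = 1024
Usable hosts = 1024 - 2 (network + broadcast) = 1022

1022


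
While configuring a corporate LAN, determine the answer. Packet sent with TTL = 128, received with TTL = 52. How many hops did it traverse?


Given: initial TTL = 128, received TTL = 52
Hops = initial TTL - received TTL
Hops = 128 - 52 = 76

76


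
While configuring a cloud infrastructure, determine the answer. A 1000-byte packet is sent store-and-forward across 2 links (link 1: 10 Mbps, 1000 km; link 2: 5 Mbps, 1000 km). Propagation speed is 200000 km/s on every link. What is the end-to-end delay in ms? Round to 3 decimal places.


Packet = 1000 bytes = 8000 bits. Store-and-forward: sum (t_trans + t_prop) per link.
Link 1: t_trans = 8000/(10*10^6) s = 0.8000 ms; t_prop = 1000/200000 s = 5.0000 ms; subtotal = 5.8000 ms
Link 2: t_trans = 8000/(5*10^6) s = 1.6000 ms; t_prop = 1000/200000 s = 5.0000 ms; subtotal = 6.6000 ms
End-to-end = 5.8000 + 6.6000 = 12.4000 ms -> 12.400 ms (3 dp)

12.400


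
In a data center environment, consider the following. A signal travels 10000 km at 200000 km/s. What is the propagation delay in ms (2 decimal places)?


Given: distance = 10000 km, speed = 200000 km/s
Delay = distance / speed = 10000 / 200000 seconds
Delay in ms = 10000 * 1000 / 200000
Delay = 50.0000 ms
Rounded to 2 dp = 50.00 ms

50.00


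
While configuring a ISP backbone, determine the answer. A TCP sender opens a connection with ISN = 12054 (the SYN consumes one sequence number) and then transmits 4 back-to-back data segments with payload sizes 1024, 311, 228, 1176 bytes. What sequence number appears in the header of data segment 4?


The SYN occupies sequence number ISN = 12054, so the first data byte is ISN + 1 = 12055.
SEQ of data segment i = (ISN + 1) + sum of payload sizes of segments 1..i-1.
Segment 1: SEQ = 12055, payload = 1024 bytes
Segment 2: SEQ = 13079, payload = 311 bytes
Segment 3: SEQ = 13390, payload = 228 bytes
Segment 4: SEQ = 13618, payload = 1176 bytes
SEQ of segment 4 = 12055 + 1024 + 311 + 228 = 13618

13618


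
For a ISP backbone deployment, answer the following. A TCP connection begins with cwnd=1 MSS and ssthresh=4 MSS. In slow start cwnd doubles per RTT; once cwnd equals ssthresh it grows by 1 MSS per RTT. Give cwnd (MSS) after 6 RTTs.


RTT 0: cwnd = 1 MSS (initial)
RTT 1: cwnd = 2 MSS (slow start, doubled)
RTT 2: cwnd = 4 MSS (slow start, doubled)
RTT 3: cwnd = 5 MSS (congestion avoidance, +1)
RTT 4: cwnd = 6 MSS (congestion avoidance, +1)
RTT 5: cwnd = 7 MSS (congestion avoidance, +1)
RTT 6: cwnd = 8 MSS (congestion avoidance, +1)

8


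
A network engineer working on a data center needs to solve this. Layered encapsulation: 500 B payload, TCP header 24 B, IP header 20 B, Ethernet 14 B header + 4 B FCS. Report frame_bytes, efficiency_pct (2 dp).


TCP segment = 500 + 24 = 524 B
IP packet = 524 + 20 = 544 B
Ethernet frame = 544 + 14 + 4 = 562 B
Efficiency = app / frame = 500 / 562 = 0.889680 = 88.9680% -> 88.97% (2 dp)

562, 88.97


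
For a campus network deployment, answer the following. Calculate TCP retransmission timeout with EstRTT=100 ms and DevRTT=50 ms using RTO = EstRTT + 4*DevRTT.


Given: EstRTT = 100 ms, DevRTT = 50 ms
Timeout = EstRTT + 4 * DevRTT
4 * DevRTT = 4 * 50 = 200
Timeout = 100 + 200 = 300 ms

300


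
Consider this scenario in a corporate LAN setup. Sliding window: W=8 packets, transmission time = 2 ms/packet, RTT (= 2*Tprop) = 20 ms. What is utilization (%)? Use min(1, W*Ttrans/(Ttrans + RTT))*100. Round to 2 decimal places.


Given: W = 8, Ttrans = 2 ms, RTT = 20 ms (= 2 * Tprop, Tprop = 10 ms)
Cycle time = Ttrans + RTT = 2 + 20 = 22 ms (first packet sent until its ACK returns)
W * Ttrans = 8 * 2 = 16 ms of sending per cycle
W * Ttrans / (Ttrans + RTT) = 16 / 22 = 0.727273
U = min(1, 0.727273) = 0.727273
U% = 72.73%

72.73


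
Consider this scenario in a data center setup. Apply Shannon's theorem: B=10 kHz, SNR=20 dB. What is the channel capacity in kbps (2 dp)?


Given: B = 10 kHz, SNR = 20 dB
SNR linear = 10^(20/10) = 100
1 + SNR = 101
log2(101) = 6.6582114828
C = 10 * 1000 * 6.6582114828 = 66582.1148 bps
C = 66.582115 kbps -> 66.58 kbps (2 dp)

66.58


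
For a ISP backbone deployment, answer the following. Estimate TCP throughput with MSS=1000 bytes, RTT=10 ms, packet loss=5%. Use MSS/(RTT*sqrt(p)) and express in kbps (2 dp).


Given: MSS = 1000 bytes, RTT = 10 ms, loss = 5%
RTT in seconds = 10 / 1000 = 0.01
Loss rate = 5% = 0.05
sqrt(loss) = sqrt(0.05) = 0.223606797750
Throughput (bytes/s) = 1000 / (0.01 * 0.223606797750) = 447213.5955
Throughput (kbps) = 447213.5955 * 8 / 1000 = 3577.708764 -> 3577.71 kbps (2 dp)

3577.71


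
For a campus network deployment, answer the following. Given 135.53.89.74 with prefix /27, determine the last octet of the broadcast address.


Given: IP = 135.53.89.74, prefix = /27
Host bits = 32 - 27 = 5
Network last octet = 74 AND mask = 64
Host part size = 2^5 - 1 = 31
Broadcast last octet = 64 OR 31 = 95

95


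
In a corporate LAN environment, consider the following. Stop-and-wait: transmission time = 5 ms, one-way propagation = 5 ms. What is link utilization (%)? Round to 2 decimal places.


Given: Ttrans = 5 ms, Tprop = 5 ms
RTT = 2 * Tprop = 2 * 5 = 10 ms
U = Ttrans / (Ttrans + RTT)
U = 5 / (5 + 10)
U = 5 / 15 = 0.333333
U% = 33.33%

33.33


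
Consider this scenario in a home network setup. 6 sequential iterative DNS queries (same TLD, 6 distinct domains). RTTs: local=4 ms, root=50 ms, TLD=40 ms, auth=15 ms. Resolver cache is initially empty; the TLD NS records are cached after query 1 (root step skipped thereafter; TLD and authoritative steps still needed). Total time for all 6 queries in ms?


Lookup 1 (cold cache): local + root + TLD + auth = 4 + 50 + 40 + 15 = 109 ms
Lookups 2..6 (TLD NS cached -> skip root; new domain -> still ask TLD and auth): local + TLD + auth = 4 + 40 + 15 = 59 ms each
Remaining 5 lookups: 5 * 59 = 295 ms
Total = 109 + 295 = 404 ms

404


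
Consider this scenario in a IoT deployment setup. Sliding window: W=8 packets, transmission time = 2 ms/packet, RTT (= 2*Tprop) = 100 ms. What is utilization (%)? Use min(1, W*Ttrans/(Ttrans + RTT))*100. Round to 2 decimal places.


Given: W = 8, Ttrans = 2 ms, RTT = 100 ms (= 2 * Tprop, Tprop = 50 ms)
Cycle time = Ttrans + RTT = 2 + 100 = 102 ms (first packet sent until its ACK returns)
W * Ttrans = 8 * 2 = 16 ms of sending per cycle
W * Ttrans / (Ttrans + RTT) = 16 / 102 = 0.156863
U = min(1, 0.156863) = 0.156863
U% = 15.69%

15.69


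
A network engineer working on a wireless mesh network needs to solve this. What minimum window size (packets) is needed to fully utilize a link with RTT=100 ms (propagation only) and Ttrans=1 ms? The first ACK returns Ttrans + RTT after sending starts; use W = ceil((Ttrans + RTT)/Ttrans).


Given: Ttrans = 1 ms, RTT = 100 ms (= 2 * Tprop, Tprop = 50 ms)
Time until first ACK returns = Ttrans + RTT = 1 + 100 = 101 ms
Need W * Ttrans >= Ttrans + RTT  ->  W >= (Ttrans + RTT) / Ttrans
(Ttrans + RTT) / Ttrans = 101 / 1 = 101
W_min = ceil(101) = 101

101


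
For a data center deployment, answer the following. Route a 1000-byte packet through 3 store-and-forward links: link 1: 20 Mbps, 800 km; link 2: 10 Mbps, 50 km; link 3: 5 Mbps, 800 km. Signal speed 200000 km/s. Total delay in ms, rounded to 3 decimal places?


Packet = 1000 bytes = 8000 bits. Store-and-forward: sum (t_trans + t_prop) per link.
Link 1: t_trans = 8000/(20*10^6) s = 0.4000 ms; t_prop = 800/200000 s = 4.0000 ms; subtotal = 4.4000 ms
Link 2: t_trans = 8000/(10*10^6) s = 0.8000 ms; t_prop = 50/200000 s = 0.2500 ms; subtotal = 1.0500 ms
Link 3: t_trans = 8000/(5*10^6) s = 1.6000 ms; t_prop = 800/200000 s = 4.0000 ms; subtotal = 5.6000 ms
End-to-end = 4.4000 + 1.0500 + 5.6000 = 11.0500 ms -> 11.050 ms (3 dp)

11.050


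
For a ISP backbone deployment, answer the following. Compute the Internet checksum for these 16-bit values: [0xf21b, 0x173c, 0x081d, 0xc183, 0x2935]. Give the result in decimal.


Given words: [0xf21b, 0x173c, 0x081d, 0xc183, 0x2935]
Step 1: Sum all words
Raw sum = 61979 + 5948 + 2077 + 49539 + 10549 = 130092
Step 2: Fold carry: (64556 + 1) = 64557
One's complement = ~64557 & 0xFFFF = 978

978


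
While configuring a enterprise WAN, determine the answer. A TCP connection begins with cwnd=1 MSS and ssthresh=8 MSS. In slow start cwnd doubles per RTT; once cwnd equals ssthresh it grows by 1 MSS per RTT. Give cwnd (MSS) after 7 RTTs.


RTT 0: cwnd = 1 MSS (initial)
RTT 1: cwnd = 2 MSS (slow start, doubled)
RTT 2: cwnd = 4 MSS (slow start, doubled)
RTT 3: cwnd = 8 MSS (slow start, doubled)
RTT 4: cwnd = 9 MSS (congestion avoidance, +1)
RTT 5: cwnd = 10 MSS (congestion avoidance, +1)
RTT 6: cwnd = 11 MSS (congestion avoidance, +1)
RTT 7: cwnd = 12 MSS (congestion avoidance, +1)

12


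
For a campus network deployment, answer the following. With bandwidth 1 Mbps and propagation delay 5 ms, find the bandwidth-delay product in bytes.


Given: bandwidth = 1 Mbps, delay = 5 ms
BDP in bits = 1 * 10^6 * 5 / 1000
BDP in bits = 5000
BDP in bytes = 5000 / 8 = 625

625


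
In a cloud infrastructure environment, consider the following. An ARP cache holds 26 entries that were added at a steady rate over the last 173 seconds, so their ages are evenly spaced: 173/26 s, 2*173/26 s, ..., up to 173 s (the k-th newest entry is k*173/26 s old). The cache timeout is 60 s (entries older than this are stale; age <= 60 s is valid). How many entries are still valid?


Ages are k * 173/26 s for k = 1..26 (spacing = 6.6538 s).
Entry k is valid iff k * 173/26 <= 60 iff k <= 26 * 60 / 173 = 9.0173
n_valid = floor(9.0173) = 9
(n_stale = 26 - 9 = 17)

9


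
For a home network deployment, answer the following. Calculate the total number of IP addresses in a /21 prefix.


Given: CIDR prefix /21
Host bits = 32 - 21 = 11
Total addresses = 2^11 = 2048

2048


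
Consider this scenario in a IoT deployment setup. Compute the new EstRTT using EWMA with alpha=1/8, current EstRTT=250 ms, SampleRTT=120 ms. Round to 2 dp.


Given: EstRTT = 250 ms, SampleRTT = 120 ms, alpha = 1/8
New EstRTT = (1 - alpha) * EstRTT + alpha * SampleRTT
(7/8) * 250 = 218.75
(1/8) * 120 = 15
New EstRTT = 218.75 + 15 = 233.75 ms -> 233.75 ms (2 dp)

233.75


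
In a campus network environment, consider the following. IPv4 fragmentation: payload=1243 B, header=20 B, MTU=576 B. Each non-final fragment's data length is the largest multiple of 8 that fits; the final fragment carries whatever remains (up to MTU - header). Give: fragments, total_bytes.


Max data per non-final fragment = floor((MTU - header)/8)*8 = floor((576 - 20)/8)*8 = floor(556/8)*8 = 552 B
Final fragment needs no 8-byte alignment: it can carry up to MTU - header = 556 B
Non-final fragments needed = ceil((payload - 556) / 552) = ceil(687/552) = ceil(1.2446) = 2
Number of fragments = 2 + 1 = 3
Fragment sizes (data): 2 * 552 B + 139 B (last, 139 <= 556 OK)
Total bytes sent = payload + n_frags * header = 1243 + 3*20 = 1243 + 60 = 1303 B

3, 1303


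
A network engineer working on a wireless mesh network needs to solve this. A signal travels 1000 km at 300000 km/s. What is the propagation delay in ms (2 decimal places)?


Given: distance = 1000 km, speed = 300000 km/s
Delay = distance / speed = 1000 / 300000 seconds
Delay in ms = 1000 * 1000 / 300000
Delay = 3.3333 ms
Rounded to 2 dp = 3.33 ms

3.33


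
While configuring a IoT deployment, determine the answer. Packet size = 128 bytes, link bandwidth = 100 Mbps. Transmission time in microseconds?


Given: packet = 128 bytes, bandwidth = 100 Mbps
Packet in bits = 128 * 8 = 1024 bits
Bandwidth = 100 * 10^6 = 100000000 bps
Time = 1024 / 100000000 seconds
Time in us = 1024 * 10^6 / 100000000 = 10.24

10.24


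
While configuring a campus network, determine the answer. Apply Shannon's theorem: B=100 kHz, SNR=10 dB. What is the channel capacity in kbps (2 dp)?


Given: B = 100 kHz, SNR = 10 dB
SNR linear = 10^(10/10) = 10
1 + SNR = 11
log2(11) = 3.4594316186
C = 100 * 1000 * 3.4594316186 = 345943.1619 bps
C = 345.943162 kbps -> 345.94 kbps (2 dp)

345.94


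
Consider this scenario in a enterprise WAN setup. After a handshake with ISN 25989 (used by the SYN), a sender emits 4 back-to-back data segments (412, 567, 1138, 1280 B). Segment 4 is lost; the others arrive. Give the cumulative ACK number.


SYN uses sequence number 25989; first data byte = ISN + 1 = 25990.
Segment 1: SEQ = 25990, len = 412 B, covers [25990, 26401]
Segment 2: SEQ = 26402, len = 567 B, covers [26402, 26968]
Segment 3: SEQ = 26969, len = 1138 B, covers [26969, 28106]
Segment 4: SEQ = 28107, len = 1280 B, covers [28107, 29386] [LOST]
In-order data received: bytes [25990, 28106] (segments 1..3).
Segment 4 missing -> gap begins at byte 28107.
Cumulative ACK = next expected in-order byte = 25990 + 412 + 567 + 1138 = 28107

28107


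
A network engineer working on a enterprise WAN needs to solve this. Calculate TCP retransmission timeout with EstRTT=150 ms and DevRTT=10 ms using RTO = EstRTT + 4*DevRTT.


Given: EstRTT = 150 ms, DevRTT = 10 ms
Timeout = EstRTT + 4 * DevRTT
4 * DevRTT = 4 * 10 = 40
Timeout = 150 + 40 = 190 ms

190


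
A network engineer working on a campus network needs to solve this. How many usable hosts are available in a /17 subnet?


Given: subnet mask /17
Host bits = 32 - 17 = 15
Total addresses = 2^15 = 32768
Usable hosts = 32768 - 2 (network + broadcast) = 32766

32766


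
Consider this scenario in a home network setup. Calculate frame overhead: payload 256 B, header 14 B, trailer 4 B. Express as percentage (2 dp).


Given: payload = 256 B, header = 14 B, trailer = 4 B
Overhead bytes = header + trailer = 14 + 4 = 18
Total frame = payload + overhead = 256 + 18 = 274
Overhead % = 18 / 274 * 100 = 6.5693% -> 6.57% (2 dp)

6.57


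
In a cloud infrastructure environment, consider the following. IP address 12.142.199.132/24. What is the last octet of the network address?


Given: IP = 12.142.199.132, prefix = /24
Subnet mask = 255.255.255.0
Last octet of IP: 132
Last octet of mask: 0
Network last octet = 132 AND 0 = 0

0


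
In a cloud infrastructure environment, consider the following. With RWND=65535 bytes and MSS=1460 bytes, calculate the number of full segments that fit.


Given: RWND = 65535 bytes, MSS = 1460 bytes
Full segments = floor(RWND / MSS)
Full segments = floor(65535 / 1460)
Full segments = floor(44.887) = 44

44


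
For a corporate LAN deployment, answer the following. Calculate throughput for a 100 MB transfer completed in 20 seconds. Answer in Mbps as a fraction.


Given: file = 100 MB, time = 20 s
File in Mb = 100 * 8 = 800 Mb
Throughput = 800 / 20 Mbps
Throughput = 40 Mbps

40


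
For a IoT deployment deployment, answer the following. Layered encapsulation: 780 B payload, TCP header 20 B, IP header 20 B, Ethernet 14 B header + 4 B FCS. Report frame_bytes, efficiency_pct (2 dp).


TCP segment = 780 + 20 = 800 B
IP packet = 800 + 20 = 820 B
Ethernet frame = 820 + 14 + 4 = 838 B
Efficiency = app / frame = 780 / 838 = 0.930788 = 93.0788% -> 93.08% (2 dp)

838, 93.08


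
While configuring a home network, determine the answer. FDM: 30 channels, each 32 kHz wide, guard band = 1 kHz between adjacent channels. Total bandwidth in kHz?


Given: 30 channels, 32 kHz each, guard = 1 kHz
Channel bandwidth = 30 * 32 = 960 kHz
Guard bands = 29 gaps * 1 kHz = 29 kHz
Total = 960 + 29 = 989 kHz

989


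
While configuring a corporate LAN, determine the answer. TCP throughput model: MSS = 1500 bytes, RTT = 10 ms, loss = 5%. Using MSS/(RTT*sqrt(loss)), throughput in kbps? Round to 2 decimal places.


Given: MSS = 1500 bytes, RTT = 10 ms, loss = 5%
RTT in seconds = 10 / 1000 = 0.01
Loss rate = 5% = 0.05
sqrt(loss) = sqrt(0.05) = 0.223606797750
Throughput (bytes/s) = 1500 / (0.01 * 0.223606797750) = 670820.3932
Throughput (kbps) = 670820.3932 * 8 / 1000 = 5366.563146 -> 5366.56 kbps (2 dp)

5366.56


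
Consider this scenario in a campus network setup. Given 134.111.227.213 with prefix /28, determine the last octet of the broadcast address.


Given: IP = 134.111.227.213, prefix = /28
Host bits = 32 - 28 = 4
Network last octet = 213 AND mask = 208
Host part size = 2^4 - 1 = 15
Broadcast last octet = 208 OR 15 = 223

223


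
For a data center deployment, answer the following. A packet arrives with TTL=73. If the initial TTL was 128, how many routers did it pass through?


Given: initial TTL = 128, received TTL = 73
Hops = initial TTL - received TTL
Hops = 128 - 73 = 55

55


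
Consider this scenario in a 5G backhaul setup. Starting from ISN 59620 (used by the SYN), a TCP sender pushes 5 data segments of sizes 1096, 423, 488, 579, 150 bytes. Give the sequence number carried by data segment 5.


The SYN occupies sequence number ISN = 59620, so the first data byte is ISN + 1 = 59621.
SEQ of data segment i = (ISN + 1) + sum of payload sizes of segments 1..i-1.
Segment 1: SEQ = 59621, payload = 1096 bytes
Segment 2: SEQ = 60717, payload = 423 bytes
Segment 3: SEQ = 61140, payload = 488 bytes
Segment 4: SEQ = 61628, payload = 579 bytes
Segment 5: SEQ = 62207, payload = 150 bytes
SEQ of segment 5 = 59621 + 1096 + 423 + 488 + 579 = 62207

62207


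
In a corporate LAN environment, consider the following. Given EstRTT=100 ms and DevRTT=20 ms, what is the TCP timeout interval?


Given: EstRTT = 100 ms, DevRTT = 20 ms
Timeout = EstRTT + 4 * DevRTT
4 * DevRTT = 4 * 20 = 80
Timeout = 100 + 80 = 180 ms

180


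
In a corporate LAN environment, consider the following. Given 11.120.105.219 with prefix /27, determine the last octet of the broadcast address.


Given: IP = 11.120.105.219, prefix = /27
Host bits = 32 - 27 = 5
Network last octet = 219 AND mask = 192
Host part size = 2^5 - 1 = 31
Broadcast last octet = 192 OR 31 = 223

223


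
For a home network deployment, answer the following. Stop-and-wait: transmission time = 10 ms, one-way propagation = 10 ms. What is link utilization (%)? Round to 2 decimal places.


Given: Ttrans = 10 ms, Tprop = 10 ms
RTT = 2 * Tprop = 2 * 10 = 20 ms
U = Ttrans / (Ttrans + RTT)
U = 10 / (10 + 20)
U = 10 / 30 = 0.333333
U% = 33.33%

33.33


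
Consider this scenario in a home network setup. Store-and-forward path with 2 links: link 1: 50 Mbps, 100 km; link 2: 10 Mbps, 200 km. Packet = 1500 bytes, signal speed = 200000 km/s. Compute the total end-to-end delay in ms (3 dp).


Packet = 1500 bytes = 12000 bits. Store-and-forward: sum (t_trans + t_prop) per link.
Link 1: t_trans = 12000/(50*10^6) s = 0.2400 ms; t_prop = 100/200000 s = 0.5000 ms; subtotal = 0.7400 ms
Link 2: t_trans = 12000/(10*10^6) s = 1.2000 ms; t_prop = 200/200000 s = 1.0000 ms; subtotal = 2.2000 ms
End-to-end = 0.7400 + 2.2000 = 2.9400 ms -> 2.940 ms (3 dp)

2.940


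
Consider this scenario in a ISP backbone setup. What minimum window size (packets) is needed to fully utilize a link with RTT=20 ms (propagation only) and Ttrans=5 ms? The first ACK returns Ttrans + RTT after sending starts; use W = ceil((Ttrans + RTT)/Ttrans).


Given: Ttrans = 5 ms, RTT = 20 ms (= 2 * Tprop, Tprop = 10 ms)
Time until first ACK returns = Ttrans + RTT = 5 + 20 = 25 ms
Need W * Ttrans >= Ttrans + RTT  ->  W >= (Ttrans + RTT) / Ttrans
(Ttrans + RTT) / Ttrans = 25 / 5 = 5
W_min = ceil(5) = 5

5


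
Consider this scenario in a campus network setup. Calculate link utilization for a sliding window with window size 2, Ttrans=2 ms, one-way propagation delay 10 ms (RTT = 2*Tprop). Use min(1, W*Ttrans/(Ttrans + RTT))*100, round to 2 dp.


Given: W = 2, Ttrans = 2 ms, RTT = 20 ms (= 2 * Tprop, Tprop = 10 ms)
Cycle time = Ttrans + RTT = 2 + 20 = 22 ms (first packet sent until its ACK returns)
W * Ttrans = 2 * 2 = 4 ms of sending per cycle
W * Ttrans / (Ttrans + RTT) = 4 / 22 = 0.181818
U = min(1, 0.181818) = 0.181818
U% = 18.18%

18.18


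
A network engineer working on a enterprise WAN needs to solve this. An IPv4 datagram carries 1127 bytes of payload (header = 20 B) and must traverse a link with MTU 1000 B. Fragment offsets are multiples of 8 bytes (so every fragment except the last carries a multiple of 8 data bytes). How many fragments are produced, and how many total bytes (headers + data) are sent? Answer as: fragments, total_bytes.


Max data per non-final fragment = floor((MTU - header)/8)*8 = floor((1000 - 20)/8)*8 = floor(980/8)*8 = 976 B
Final fragment needs no 8-byte alignment: it can carry up to MTU - header = 980 B
Non-final fragments needed = ceil((payload - 980) / 976) = ceil(147/976) = ceil(0.1506) = 1
Number of fragments = 1 + 1 = 2
Fragment sizes (data): 1 * 976 B + 151 B (last, 151 <= 980 OK)
Total bytes sent = payload + n_frags * header = 1127 + 2*20 = 1127 + 40 = 1167 B

2, 1167


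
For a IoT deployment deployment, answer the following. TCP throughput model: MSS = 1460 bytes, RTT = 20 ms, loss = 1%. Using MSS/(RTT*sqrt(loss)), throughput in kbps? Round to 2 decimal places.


Given: MSS = 1460 bytes, RTT = 20 ms, loss = 1%
RTT in seconds = 20 / 1000 = 0.02
Loss rate = 1% = 0.01
sqrt(loss) = sqrt(0.01) = 0.1
Throughput (bytes/s) = 1460 / (0.02 * 0.1) = 730000.0000
Throughput (kbps) = 730000.0000 * 8 / 1000 = 5840.000000 -> 5840.00 kbps (2 dp)

5840.00


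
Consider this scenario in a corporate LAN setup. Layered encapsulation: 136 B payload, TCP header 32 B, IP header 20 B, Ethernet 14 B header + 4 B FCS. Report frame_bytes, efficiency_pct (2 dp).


TCP segment = 136 + 32 = 168 B
IP packet = 168 + 20 = 188 B
Ethernet frame = 188 + 14 + 4 = 206 B
Efficiency = app / frame = 136 / 206 = 0.660194 = 66.0194% -> 66.02% (2 dp)

206, 66.02


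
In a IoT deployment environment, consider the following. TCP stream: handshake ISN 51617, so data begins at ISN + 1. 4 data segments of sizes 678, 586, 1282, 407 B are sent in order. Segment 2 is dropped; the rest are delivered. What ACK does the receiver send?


SYN uses sequence number 51617; first data byte = ISN + 1 = 51618.
Segment 1: SEQ = 51618, len = 678 B, covers [51618, 52295]
Segment 2: SEQ = 52296, len = 586 B, covers [52296, 52881] [LOST]
Segment 3: SEQ = 52882, len = 1282 B, covers [52882, 54163]
Segment 4: SEQ = 54164, len = 407 B, covers [54164, 54570]
In-order data received: bytes [51618, 52295] (segments 1..1).
Segment 2 missing -> gap begins at byte 52296; later segments buffered out of order.
Cumulative ACK = next expected in-order byte = 51618 + 678 = 52296

52296


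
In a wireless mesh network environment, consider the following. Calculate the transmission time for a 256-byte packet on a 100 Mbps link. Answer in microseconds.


Given: packet = 256 bytes, bandwidth = 100 Mbps
Packet in bits = 256 * 8 = 2048 bits
Bandwidth = 100 * 10^6 = 100000000 bps
Time = 2048 / 100000000 seconds
Time in us = 2048 * 10^6 / 100000000 = 20.48

20.48


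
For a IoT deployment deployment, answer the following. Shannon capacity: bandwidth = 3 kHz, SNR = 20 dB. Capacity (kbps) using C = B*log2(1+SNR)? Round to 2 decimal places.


Given: B = 3 kHz, SNR = 20 dB
SNR linear = 10^(20/10) = 100
1 + SNR = 101
log2(101) = 6.6582114828
C = 3 * 1000 * 6.6582114828 = 19974.6344 bps
C = 19.974634 kbps -> 19.97 kbps (2 dp)

19.97


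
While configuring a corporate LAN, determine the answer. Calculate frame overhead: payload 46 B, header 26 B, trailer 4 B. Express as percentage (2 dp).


Given: payload = 46 B, header = 26 B, trailer = 4 B
Overhead bytes = header + trailer = 26 + 4 = 30
Total frame = payload + overhead = 46 + 30 = 76
Overhead % = 30 / 76 * 100 = 39.4737% -> 39.47% (2 dp)

39.47


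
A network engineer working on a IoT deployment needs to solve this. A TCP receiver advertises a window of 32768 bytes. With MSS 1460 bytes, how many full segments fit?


Given: RWND = 32768 bytes, MSS = 1460 bytes
Full segments = floor(RWND / MSS)
Full segments = floor(32768 / 1460)
Full segments = floor(22.4438) = 22

22


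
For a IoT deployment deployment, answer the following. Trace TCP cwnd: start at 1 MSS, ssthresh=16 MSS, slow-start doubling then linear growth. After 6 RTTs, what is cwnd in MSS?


RTT 0: cwnd = 1 MSS (initial)
RTT 1: cwnd = 2 MSS (slow start, doubled)
RTT 2: cwnd = 4 MSS (slow start, doubled)
RTT 3: cwnd = 8 MSS (slow start, doubled)
RTT 4: cwnd = 16 MSS (slow start, doubled)
RTT 5: cwnd = 17 MSS (congestion avoidance, +1)
RTT 6: cwnd = 18 MSS (congestion avoidance, +1)

18


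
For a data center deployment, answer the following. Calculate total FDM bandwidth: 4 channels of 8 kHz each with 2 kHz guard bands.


Given: 4 channels, 8 kHz each, guard = 2 kHz
Channel bandwidth = 4 * 8 = 32 kHz
Guard bands = 3 gaps * 2 kHz = 6 kHz
Total = 32 + 6 = 38 kHz

38


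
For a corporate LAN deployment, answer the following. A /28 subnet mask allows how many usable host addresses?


Given: subnet mask /28
Host bits = 32 - 28 = 4
Total addresses = 2^4 = 16
Usable hosts = 16 - 2 (network + broadcast) = 14

14


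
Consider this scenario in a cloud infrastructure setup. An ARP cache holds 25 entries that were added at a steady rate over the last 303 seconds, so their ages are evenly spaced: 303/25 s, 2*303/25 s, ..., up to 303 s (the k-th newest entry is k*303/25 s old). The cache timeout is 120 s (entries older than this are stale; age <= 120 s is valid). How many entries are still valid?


Ages are k * 303/25 s for k = 1..25 (spacing = 12.1200 s).
Entry k is valid iff k * 303/25 <= 120 iff k <= 25 * 120 / 303 = 9.9010
n_valid = floor(9.9010) = 9
(n_stale = 25 - 9 = 16)

9


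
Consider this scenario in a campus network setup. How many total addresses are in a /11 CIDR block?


Given: CIDR prefix /11
Host bits = 32 - 11 = 21
Total addresses = 2^21 = 2097152

2097152


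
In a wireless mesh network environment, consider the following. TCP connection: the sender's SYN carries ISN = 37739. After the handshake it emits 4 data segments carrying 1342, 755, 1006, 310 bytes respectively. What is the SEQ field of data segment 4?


The SYN occupies sequence number ISN = 37739, so the first data byte is ISN + 1 = 37740.
SEQ of data segment i = (ISN + 1) + sum of payload sizes of segments 1..i-1.
Segment 1: SEQ = 37740, payload = 1342 bytes
Segment 2: SEQ = 39082, payload = 755 bytes
Segment 3: SEQ = 39837, payload = 1006 bytes
Segment 4: SEQ = 40843, payload = 310 bytes
SEQ of segment 4 = 37740 + 1342 + 755 + 1006 = 40843

40843


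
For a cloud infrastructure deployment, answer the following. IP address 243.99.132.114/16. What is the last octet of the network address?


Given: IP = 243.99.132.114, prefix = /16
Subnet mask = 255.255.0.0
Last octet of IP: 114
Last octet of mask: 0
Network last octet = 114 AND 0 = 0

0


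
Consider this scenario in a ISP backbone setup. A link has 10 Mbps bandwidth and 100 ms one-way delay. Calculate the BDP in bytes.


Given: bandwidth = 10 Mbps, delay = 100 ms
BDP in bits = 10 * 10^6 * 100 / 1000
BDP in bits = 1000000
BDP in bytes = 1000000 / 8 = 125000

125000


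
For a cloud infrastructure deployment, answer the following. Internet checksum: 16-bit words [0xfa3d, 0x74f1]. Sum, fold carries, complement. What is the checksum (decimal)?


Given words: [0xfa3d, 0x74f1]
Step 1: Sum all words
Raw sum = 64061 + 29937 = 93998
Step 2: Fold carry: (28462 + 1) = 28463
One's complement = ~28463 & 0xFFFF = 37072

37072


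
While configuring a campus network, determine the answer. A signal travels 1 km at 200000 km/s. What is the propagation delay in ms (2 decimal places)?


Given: distance = 1 km, speed = 200000 km/s
Delay = distance / speed = 1 / 200000 seconds
Delay in ms = 1 * 1000 / 200000
Delay = 0.0050 ms
Rounded to 2 dp = 0.01 ms

0.01


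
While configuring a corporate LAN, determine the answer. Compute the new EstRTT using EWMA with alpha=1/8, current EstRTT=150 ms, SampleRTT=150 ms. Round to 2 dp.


Given: EstRTT = 150 ms, SampleRTT = 150 ms, alpha = 1/8
New EstRTT = (1 - alpha) * EstRTT + alpha * SampleRTT
(7/8) * 150 = 131.25
(1/8) * 150 = 18.75
New EstRTT = 131.25 + 18.75 = 150 ms -> 150.00 ms (2 dp)

150.00


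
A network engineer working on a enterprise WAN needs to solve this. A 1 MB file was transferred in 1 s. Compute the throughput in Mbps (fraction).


Given: file = 1 MB, time = 1 s
File in Mb = 1 * 8 = 8 Mb
Throughput = 8 / 1 Mbps
Throughput = 8 Mbps

8


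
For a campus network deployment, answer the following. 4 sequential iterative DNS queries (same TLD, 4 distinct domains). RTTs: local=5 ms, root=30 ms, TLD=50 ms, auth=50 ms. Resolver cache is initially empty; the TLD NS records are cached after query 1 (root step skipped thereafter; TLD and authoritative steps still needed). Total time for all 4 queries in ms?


Lookup 1 (cold cache): local + root + TLD + auth = 5 + 30 + 50 + 50 = 135 ms
Lookups 2..4 (TLD NS cached -> skip root; new domain -> still ask TLD and auth): local + TLD + auth = 5 + 50 + 50 = 105 ms each
Remaining 3 lookups: 3 * 105 = 315 ms
Total = 135 + 315 = 450 ms

450


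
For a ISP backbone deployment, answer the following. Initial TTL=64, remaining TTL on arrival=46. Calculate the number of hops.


Given: initial TTL = 64, received TTL = 46
Hops = initial TTL - received TTL
Hops = 64 - 46 = 18

18


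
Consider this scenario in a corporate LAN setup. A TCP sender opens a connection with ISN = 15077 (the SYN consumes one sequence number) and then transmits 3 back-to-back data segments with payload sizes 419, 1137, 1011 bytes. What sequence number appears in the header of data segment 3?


The SYN occupies sequence number ISN = 15077, so the first data byte is ISN + 1 = 15078.
SEQ of data segment i = (ISN + 1) + sum of payload sizes of segments 1..i-1.
Segment 1: SEQ = 15078, payload = 419 bytes
Segment 2: SEQ = 15497, payload = 1137 bytes
Segment 3: SEQ = 16634, payload = 1011 bytes
SEQ of segment 3 = 15078 + 419 + 1137 = 16634

16634


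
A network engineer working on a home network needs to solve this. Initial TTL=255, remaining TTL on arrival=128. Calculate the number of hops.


Given: initial TTL = 255, received TTL = 128
Hops = initial TTL - received TTL
Hops = 255 - 128 = 127

127


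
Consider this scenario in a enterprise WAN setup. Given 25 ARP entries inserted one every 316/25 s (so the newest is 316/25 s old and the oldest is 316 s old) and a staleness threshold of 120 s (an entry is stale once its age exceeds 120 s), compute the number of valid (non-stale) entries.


Ages are k * 316/25 s for k = 1..25 (spacing = 12.6400 s).
Entry k is valid iff k * 316/25 <= 120 iff k <= 25 * 120 / 316 = 9.4937
n_valid = floor(9.4937) = 9
(n_stale = 25 - 9 = 16)

9


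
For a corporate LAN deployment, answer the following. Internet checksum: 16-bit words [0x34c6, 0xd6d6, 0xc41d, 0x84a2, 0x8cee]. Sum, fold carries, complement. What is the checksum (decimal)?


Given words: [0x34c6, 0xd6d6, 0xc41d, 0x84a2, 0x8cee]
Step 1: Sum all words
Raw sum = 13510 + 54998 + 50205 + 33954 + 36078 = 188745
Step 2: Fold carry: (57673 + 2) = 57675
One's complement = ~57675 & 0xFFFF = 7860

7860


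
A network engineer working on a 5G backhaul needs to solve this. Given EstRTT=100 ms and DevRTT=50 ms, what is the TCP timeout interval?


Given: EstRTT = 100 ms, DevRTT = 50 ms
Timeout = EstRTT + 4 * DevRTT
4 * DevRTT = 4 * 50 = 200
Timeout = 100 + 200 = 300 ms

300


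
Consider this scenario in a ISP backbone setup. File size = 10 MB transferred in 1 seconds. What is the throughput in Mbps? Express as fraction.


Given: file = 10 MB, time = 1 s
File in Mb = 10 * 8 = 80 Mb
Throughput = 80 / 1 Mbps
Throughput = 80 Mbps

80


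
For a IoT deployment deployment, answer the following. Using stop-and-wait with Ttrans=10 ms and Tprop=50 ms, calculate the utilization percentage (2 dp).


Given: Ttrans = 10 ms, Tprop = 50 ms
RTT = 2 * Tprop = 2 * 50 = 100 ms
U = Ttrans / (Ttrans + RTT)
U = 10 / (10 + 100)
U = 10 / 110 = 0.090909
U% = 9.09%

9.09


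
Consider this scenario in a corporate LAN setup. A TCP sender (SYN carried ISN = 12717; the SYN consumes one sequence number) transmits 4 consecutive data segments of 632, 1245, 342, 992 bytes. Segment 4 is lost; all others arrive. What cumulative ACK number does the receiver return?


SYN uses sequence number 12717; first data byte = ISN + 1 = 12718.
Segment 1: SEQ = 12718, len = 632 B, covers [12718, 13349]
Segment 2: SEQ = 13350, len = 1245 B, covers [13350, 14594]
Segment 3: SEQ = 14595, len = 342 B, covers [14595, 14936]
Segment 4: SEQ = 14937, len = 992 B, covers [14937, 15928] [LOST]
In-order data received: bytes [12718, 14936] (segments 1..3).
Segment 4 missing -> gap begins at byte 14937.
Cumulative ACK = next expected in-order byte = 12718 + 632 + 1245 + 342 = 14937

14937


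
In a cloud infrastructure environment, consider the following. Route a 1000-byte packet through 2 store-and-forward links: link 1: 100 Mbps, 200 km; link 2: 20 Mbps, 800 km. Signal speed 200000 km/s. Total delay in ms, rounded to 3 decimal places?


Packet = 1000 bytes = 8000 bits. Store-and-forward: sum (t_trans + t_prop) per link.
Link 1: t_trans = 8000/(100*10^6) s = 0.0800 ms; t_prop = 200/200000 s = 1.0000 ms; subtotal = 1.0800 ms
Link 2: t_trans = 8000/(20*10^6) s = 0.4000 ms; t_prop = 800/200000 s = 4.0000 ms; subtotal = 4.4000 ms
End-to-end = 1.0800 + 4.4000 = 5.4800 ms -> 5.480 ms (3 dp)

5.480
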